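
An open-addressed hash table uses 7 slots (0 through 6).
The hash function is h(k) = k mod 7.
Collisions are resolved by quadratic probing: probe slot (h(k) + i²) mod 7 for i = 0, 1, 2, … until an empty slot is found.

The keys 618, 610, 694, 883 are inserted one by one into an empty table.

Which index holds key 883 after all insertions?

3

618 hashes to 2; slot 2 is free -> place at 2.
610 hashes to 1; slot 1 is free -> place at 1.
694 hashes to 1; 1,2 taken -> place at 5.
883 hashes to 1; 1,2,5 taken -> place at 3.
Table: [., 610, 618, 883, ., 694, .]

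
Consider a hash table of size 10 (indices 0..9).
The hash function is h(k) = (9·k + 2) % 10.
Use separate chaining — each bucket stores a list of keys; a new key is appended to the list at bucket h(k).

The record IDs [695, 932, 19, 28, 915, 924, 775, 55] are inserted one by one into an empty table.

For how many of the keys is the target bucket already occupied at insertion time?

3

Insert 695: h=7, bucket 7 empty → new chain.
Insert 932: h=0, bucket 0 empty → new chain.
Insert 19: h=3, bucket 3 empty → new chain.
Insert 28: h=4, bucket 4 empty → new chain.
Insert 915: h=7, bucket 7 nonempty → append to chain.
Insert 924: h=8, bucket 8 empty → new chain.
Insert 775: h=7, bucket 7 nonempty → append to chain.
Insert 55: h=7, bucket 7 nonempty → append to chain.
Final buckets:
0: 932
1: _
2: _
3: 19
4: 28
5: _
6: _
7: 695 -> 915 -> 775 -> 55
8: 924
9: _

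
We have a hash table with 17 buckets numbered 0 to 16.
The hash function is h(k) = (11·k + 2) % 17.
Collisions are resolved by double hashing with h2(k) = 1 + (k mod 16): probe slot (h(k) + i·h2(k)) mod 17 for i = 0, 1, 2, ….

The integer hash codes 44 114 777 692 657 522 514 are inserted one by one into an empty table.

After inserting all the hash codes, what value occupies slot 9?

522

44 hashes to 10; slot 10 is free → place at 10.
114 hashes to 15; slot 15 is free → place at 15.
777 hashes to 15, h2=10; 15 taken → place at 8.
692 hashes to 15, h2=5; 15 taken → place at 3.
657 hashes to 4; slot 4 is free → place at 4.
522 hashes to 15, h2=11; 15 taken → place at 9.
514 hashes to 12; slot 12 is free → place at 12.
Table: [-, -, -, 692, 657, -, -, -, 777, 522, 44, -, 514, -, -, 114, -]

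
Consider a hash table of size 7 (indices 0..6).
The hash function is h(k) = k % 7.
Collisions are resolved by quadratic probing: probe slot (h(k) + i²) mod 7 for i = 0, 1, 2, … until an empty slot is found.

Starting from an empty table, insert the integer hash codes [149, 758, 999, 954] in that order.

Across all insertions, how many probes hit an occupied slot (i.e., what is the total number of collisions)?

3

149 hashes to 2; slot 2 is free => place at 2.
758 hashes to 2; 2 taken => place at 3.
999 hashes to 5; slot 5 is free => place at 5.
954 hashes to 2; 2,3 taken => place at 6.
Table: [_, _, 149, 758, _, 999, 954]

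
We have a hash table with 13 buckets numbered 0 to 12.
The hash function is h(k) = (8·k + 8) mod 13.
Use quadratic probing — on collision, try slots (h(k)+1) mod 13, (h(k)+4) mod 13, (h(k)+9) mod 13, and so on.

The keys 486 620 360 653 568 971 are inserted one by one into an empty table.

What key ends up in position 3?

486: h=9 → slot 9
620: h=2 → slot 2
360: h=2, probe 2,3 → slot 3
653: h=6 → slot 6
568: h=2, probe 2,3,6,11 → slot 11
971: h=2, probe 2,3,6,11,5 → slot 5
Table: [∅, ∅, 620, 360, ∅, 971, 653, ∅, ∅, 486, ∅, 568, ∅]

360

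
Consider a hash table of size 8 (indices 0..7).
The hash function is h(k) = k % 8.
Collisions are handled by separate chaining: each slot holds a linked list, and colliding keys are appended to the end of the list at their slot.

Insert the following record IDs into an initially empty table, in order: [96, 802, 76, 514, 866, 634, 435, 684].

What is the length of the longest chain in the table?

Insert 96: h=0, bucket 0 empty → new chain.
Insert 802: h=2, bucket 2 empty → new chain.
Insert 76: h=4, bucket 4 empty → new chain.
Insert 514: h=2, bucket 2 nonempty → append to chain.
Insert 866: h=2, bucket 2 nonempty → append to chain.
Insert 634: h=2, bucket 2 nonempty → append to chain.
Insert 435: h=3, bucket 3 empty → new chain.
Insert 684: h=4, bucket 4 nonempty → append to chain.
Final buckets:
0: 96
1: —
2: 802 -> 514 -> 866 -> 634
3: 435
4: 76 -> 684
5: —
6: —
7: —

4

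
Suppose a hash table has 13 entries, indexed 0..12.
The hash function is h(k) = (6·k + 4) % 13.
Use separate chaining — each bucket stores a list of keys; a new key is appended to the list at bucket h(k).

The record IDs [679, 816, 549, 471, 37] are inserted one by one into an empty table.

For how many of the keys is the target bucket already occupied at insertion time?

2

679 -> bucket 9
816 -> bucket 12
549 -> bucket 9 (collision)
471 -> bucket 9 (collision)
37 -> bucket 5
Final buckets:
0: ∅
1: ∅
2: ∅
3: ∅
4: ∅
5: 37
6: ∅
7: ∅
8: ∅
9: 679 -> 549 -> 471
10: ∅
11: ∅
12: 816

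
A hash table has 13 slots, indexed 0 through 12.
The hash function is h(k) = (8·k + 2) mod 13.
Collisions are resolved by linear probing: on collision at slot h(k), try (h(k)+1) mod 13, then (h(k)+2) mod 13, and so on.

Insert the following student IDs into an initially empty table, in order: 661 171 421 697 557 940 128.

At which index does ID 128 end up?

2

661: h=12 → slot 12
171: h=5 → slot 5
421: h=3 → slot 3
697: h=1 → slot 1
557: h=12, probe 12,0 → slot 0
940: h=8 → slot 8
128: h=12, probe 12,0,1,2 → slot 2
Table: [557, 697, 128, 421, ∅, 171, ∅, ∅, 940, ∅, ∅, ∅, 661]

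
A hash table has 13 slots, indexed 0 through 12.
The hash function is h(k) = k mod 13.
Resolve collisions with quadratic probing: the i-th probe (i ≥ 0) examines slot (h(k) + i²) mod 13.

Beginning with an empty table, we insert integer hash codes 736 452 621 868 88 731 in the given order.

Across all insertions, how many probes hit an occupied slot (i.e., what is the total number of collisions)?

6

Insert 736: h=8, slot 8 empty -> index 8.
Insert 452: h=10, slot 10 empty -> index 10.
Insert 621: h=10, slot 10 occupied -> index 11.
Insert 868: h=10, slots 10,11 occupied -> index 1.
Insert 88: h=10, slots 10,11,1 occupied -> index 6.
Insert 731: h=3, slot 3 empty -> index 3.
Table: [-, 868, -, 731, -, -, 88, -, 736, -, 452, 621, -]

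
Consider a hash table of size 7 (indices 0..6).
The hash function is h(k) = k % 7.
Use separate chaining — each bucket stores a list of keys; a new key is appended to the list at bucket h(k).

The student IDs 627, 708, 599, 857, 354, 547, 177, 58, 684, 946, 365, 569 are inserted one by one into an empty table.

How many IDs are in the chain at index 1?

627 -> bucket 4
708 -> bucket 1
599 -> bucket 4 (collision)
857 -> bucket 3
354 -> bucket 4 (collision)
547 -> bucket 1 (collision)
177 -> bucket 2
58 -> bucket 2 (collision)
684 -> bucket 5
946 -> bucket 1 (collision)
365 -> bucket 1 (collision)
569 -> bucket 2 (collision)
Final buckets:
0: .
1: 708 -> 547 -> 946 -> 365
2: 177 -> 58 -> 569
3: 857
4: 627 -> 599 -> 354
5: 684
6: .

4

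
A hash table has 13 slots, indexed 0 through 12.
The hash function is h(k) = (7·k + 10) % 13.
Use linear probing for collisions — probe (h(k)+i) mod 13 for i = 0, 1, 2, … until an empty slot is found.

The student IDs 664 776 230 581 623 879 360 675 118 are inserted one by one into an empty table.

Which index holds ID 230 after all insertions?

664 hashes to 4; slot 4 is free -> place at 4.
776 hashes to 8; slot 8 is free -> place at 8.
230 hashes to 8; 8 taken -> place at 9.
581 hashes to 8; 8,9 taken -> place at 10.
623 hashes to 3; slot 3 is free -> place at 3.
879 hashes to 1; slot 1 is free -> place at 1.
360 hashes to 8; 8,9,10 taken -> place at 11.
675 hashes to 3; 3,4 taken -> place at 5.
118 hashes to 4; 4,5 taken -> place at 6.
Table: [—, 879, —, 623, 664, 675, 118, —, 776, 230, 581, 360, —]

9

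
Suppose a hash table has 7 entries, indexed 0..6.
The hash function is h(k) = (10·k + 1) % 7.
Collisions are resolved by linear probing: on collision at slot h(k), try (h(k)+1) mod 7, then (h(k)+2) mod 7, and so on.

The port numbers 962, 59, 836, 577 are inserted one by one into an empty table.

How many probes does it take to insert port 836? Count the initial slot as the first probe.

Insert 962: h=3, slot 3 empty → index 3.
Insert 59: h=3, slot 3 occupied → index 4.
Insert 836: h=3, slots 3,4 occupied → index 5.
Insert 577: h=3, slots 3,4,5 occupied → index 6.
Table: [—, —, —, 962, 59, 836, 577]

3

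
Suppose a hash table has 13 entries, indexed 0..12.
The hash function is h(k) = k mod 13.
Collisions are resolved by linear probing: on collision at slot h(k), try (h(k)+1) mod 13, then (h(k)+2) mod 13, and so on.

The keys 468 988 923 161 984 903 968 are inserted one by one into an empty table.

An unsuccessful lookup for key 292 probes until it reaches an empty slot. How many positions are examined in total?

3

Insert 468: h=0, slot 0 empty -> index 0.
Insert 988: h=0, slot 0 occupied -> index 1.
Insert 923: h=0, slots 0,1 occupied -> index 2.
Insert 161: h=5, slot 5 empty -> index 5.
Insert 984: h=9, slot 9 empty -> index 9.
Insert 903: h=6, slot 6 empty -> index 6.
Insert 968: h=6, slot 6 occupied -> index 7.
Table: [468, 988, 923, —, —, 161, 903, 968, —, 984, —, —, —]
Lookup 292: h=6, probe 6,7,8 → slot 8 empty, not found.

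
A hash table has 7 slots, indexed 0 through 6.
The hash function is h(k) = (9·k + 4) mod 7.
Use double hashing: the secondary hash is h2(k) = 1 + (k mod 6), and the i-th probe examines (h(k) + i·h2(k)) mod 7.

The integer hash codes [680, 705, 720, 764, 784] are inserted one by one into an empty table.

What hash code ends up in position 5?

680: h=6 -> slot 6
705: h=0 -> slot 0
720: h=2 -> slot 2
764: h=6, h2=3, probe 6,2,5 -> slot 5
784: h=4 -> slot 4
Table: [705, -, 720, -, 784, 764, 680]

764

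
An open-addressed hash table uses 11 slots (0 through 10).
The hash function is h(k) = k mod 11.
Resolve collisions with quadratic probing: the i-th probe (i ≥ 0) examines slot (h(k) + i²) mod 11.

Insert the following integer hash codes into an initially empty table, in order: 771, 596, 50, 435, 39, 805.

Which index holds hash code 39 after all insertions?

10

771 hashes to 1; slot 1 is free → place at 1.
596 hashes to 2; slot 2 is free → place at 2.
50 hashes to 6; slot 6 is free → place at 6.
435 hashes to 6; 6 taken → place at 7.
39 hashes to 6; 6,7 taken → place at 10.
805 hashes to 2; 2 taken → place at 3.
Table: [_, 771, 596, 805, _, _, 50, 435, _, _, 39]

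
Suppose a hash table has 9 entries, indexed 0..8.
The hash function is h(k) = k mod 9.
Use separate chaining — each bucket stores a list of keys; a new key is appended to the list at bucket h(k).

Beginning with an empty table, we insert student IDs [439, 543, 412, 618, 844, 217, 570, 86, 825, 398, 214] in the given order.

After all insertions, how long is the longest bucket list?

439 → bucket 7
543 → bucket 3
412 → bucket 7 (collision)
618 → bucket 6
844 → bucket 7 (collision)
217 → bucket 1
570 → bucket 3 (collision)
86 → bucket 5
825 → bucket 6 (collision)
398 → bucket 2
214 → bucket 7 (collision)
Final buckets:
0: —
1: 217
2: 398
3: 543 -> 570
4: —
5: 86
6: 618 -> 825
7: 439 -> 412 -> 844 -> 214
8: —

4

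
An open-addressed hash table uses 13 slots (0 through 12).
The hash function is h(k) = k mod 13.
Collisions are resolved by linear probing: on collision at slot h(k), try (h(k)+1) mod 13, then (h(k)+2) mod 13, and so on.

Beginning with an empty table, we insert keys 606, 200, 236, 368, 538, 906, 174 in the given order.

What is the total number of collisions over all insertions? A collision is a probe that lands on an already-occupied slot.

Insert 606: h=8, slot 8 empty -> index 8.
Insert 200: h=5, slot 5 empty -> index 5.
Insert 236: h=2, slot 2 empty -> index 2.
Insert 368: h=4, slot 4 empty -> index 4.
Insert 538: h=5, slot 5 occupied -> index 6.
Insert 906: h=9, slot 9 empty -> index 9.
Insert 174: h=5, slots 5,6 occupied -> index 7.
Table: [., ., 236, ., 368, 200, 538, 174, 606, 906, ., ., .]

3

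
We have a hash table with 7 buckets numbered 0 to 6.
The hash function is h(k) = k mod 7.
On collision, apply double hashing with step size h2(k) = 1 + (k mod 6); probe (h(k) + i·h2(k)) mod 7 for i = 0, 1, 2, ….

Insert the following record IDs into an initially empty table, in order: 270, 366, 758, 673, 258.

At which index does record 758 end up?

5

Insert 270: h=4, slot 4 empty => index 4.
Insert 366: h=2, slot 2 empty => index 2.
Insert 758: h=2, h2=3, slot 2 occupied => index 5.
Insert 673: h=1, slot 1 empty => index 1.
Insert 258: h=6, slot 6 empty => index 6.
Table: [_, 673, 366, _, 270, 758, 258]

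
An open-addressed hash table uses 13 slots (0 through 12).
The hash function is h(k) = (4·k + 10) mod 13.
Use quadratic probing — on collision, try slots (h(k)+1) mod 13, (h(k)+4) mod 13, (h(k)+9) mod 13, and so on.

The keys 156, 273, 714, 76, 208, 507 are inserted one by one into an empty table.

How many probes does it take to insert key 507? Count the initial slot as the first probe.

5

Insert 156: h=10, slot 10 empty => index 10.
Insert 273: h=10, slot 10 occupied => index 11.
Insert 714: h=6, slot 6 empty => index 6.
Insert 76: h=2, slot 2 empty => index 2.
Insert 208: h=10, slots 10,11 occupied => index 1.
Insert 507: h=10, slots 10,11,1,6 occupied => index 0.
Table: [507, 208, 76, —, —, —, 714, —, —, —, 156, 273, —]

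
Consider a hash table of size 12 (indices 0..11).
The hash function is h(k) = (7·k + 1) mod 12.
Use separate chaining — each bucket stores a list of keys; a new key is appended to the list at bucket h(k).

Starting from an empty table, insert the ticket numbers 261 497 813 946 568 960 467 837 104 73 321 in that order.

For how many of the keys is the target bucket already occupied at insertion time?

261 -> bucket 4
497 -> bucket 0
813 -> bucket 4 (collision)
946 -> bucket 11
568 -> bucket 5
960 -> bucket 1
467 -> bucket 6
837 -> bucket 4 (collision)
104 -> bucket 9
73 -> bucket 8
321 -> bucket 4 (collision)
Final buckets:
0: 497
1: 960
2: _
3: _
4: 261 -> 813 -> 837 -> 321
5: 568
6: 467
7: _
8: 73
9: 104
10: _
11: 946

3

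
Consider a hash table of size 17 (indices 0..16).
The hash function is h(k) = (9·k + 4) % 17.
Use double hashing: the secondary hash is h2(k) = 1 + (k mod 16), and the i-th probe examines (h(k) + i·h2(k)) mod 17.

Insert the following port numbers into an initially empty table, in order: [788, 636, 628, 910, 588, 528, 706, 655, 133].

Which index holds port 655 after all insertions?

15

Insert 788: h=7, slot 7 empty → index 7.
Insert 636: h=16, slot 16 empty → index 16.
Insert 628: h=12, slot 12 empty → index 12.
Insert 910: h=0, slot 0 empty → index 0.
Insert 588: h=9, slot 9 empty → index 9.
Insert 528: h=13, slot 13 empty → index 13.
Insert 706: h=0, h2=3, slot 0 occupied → index 3.
Insert 655: h=0, h2=16, slots 0,16 occupied → index 15.
Insert 133: h=11, slot 11 empty → index 11.
Table: [910, ., ., 706, ., ., ., 788, ., 588, ., 133, 628, 528, ., 655, 636]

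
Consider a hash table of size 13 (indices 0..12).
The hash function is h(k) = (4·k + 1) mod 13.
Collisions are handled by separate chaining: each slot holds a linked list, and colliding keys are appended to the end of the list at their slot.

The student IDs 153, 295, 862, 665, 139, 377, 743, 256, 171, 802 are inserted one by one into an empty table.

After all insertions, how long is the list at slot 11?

4

153 → bucket 2
295 → bucket 11
862 → bucket 4
665 → bucket 9
139 → bucket 11 (collision)
377 → bucket 1
743 → bucket 9 (collision)
256 → bucket 11 (collision)
171 → bucket 9 (collision)
802 → bucket 11 (collision)
Final buckets:
0: -
1: 377
2: 153
3: -
4: 862
5: -
6: -
7: -
8: -
9: 665 -> 743 -> 171
10: -
11: 295 -> 139 -> 256 -> 802
12: -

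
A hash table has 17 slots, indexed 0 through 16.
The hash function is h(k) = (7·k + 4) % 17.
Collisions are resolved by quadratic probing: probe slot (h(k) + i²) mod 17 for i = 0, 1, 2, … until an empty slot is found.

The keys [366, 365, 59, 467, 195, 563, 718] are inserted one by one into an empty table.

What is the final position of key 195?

366 hashes to 16; slot 16 is free -> place at 16.
365 hashes to 9; slot 9 is free -> place at 9.
59 hashes to 9; 9 taken -> place at 10.
467 hashes to 9; 9,10 taken -> place at 13.
195 hashes to 9; 9,10,13 taken -> place at 1.
563 hashes to 1; 1 taken -> place at 2.
718 hashes to 15; slot 15 is free -> place at 15.
Table: [—, 195, 563, —, —, —, —, —, —, 365, 59, —, —, 467, —, 718, 366]

1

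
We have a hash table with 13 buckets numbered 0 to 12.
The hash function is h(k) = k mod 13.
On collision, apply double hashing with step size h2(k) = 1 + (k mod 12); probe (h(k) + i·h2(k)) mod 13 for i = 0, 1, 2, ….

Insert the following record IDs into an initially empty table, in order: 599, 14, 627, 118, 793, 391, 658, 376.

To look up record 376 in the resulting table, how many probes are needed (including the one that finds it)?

5

599: h=1 => slot 1
14: h=1, h2=3, probe 1,4 => slot 4
627: h=3 => slot 3
118: h=1, h2=11, probe 1,12 => slot 12
793: h=0 => slot 0
391: h=1, h2=8, probe 1,9 => slot 9
658: h=8 => slot 8
376: h=12, h2=5, probe 12,4,9,1,6 => slot 6
Table: [793, 599, ., 627, 14, ., 376, ., 658, 391, ., ., 118]
Lookup 376: h=12, h2=5, probe 12,4,9,1,6 → found at 6.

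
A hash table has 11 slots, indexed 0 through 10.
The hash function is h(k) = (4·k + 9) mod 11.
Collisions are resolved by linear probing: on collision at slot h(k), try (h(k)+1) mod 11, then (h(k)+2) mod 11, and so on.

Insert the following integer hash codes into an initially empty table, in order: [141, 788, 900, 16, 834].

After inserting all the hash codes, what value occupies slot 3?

Insert 141: h=1, slot 1 empty => index 1.
Insert 788: h=4, slot 4 empty => index 4.
Insert 900: h=1, slot 1 occupied => index 2.
Insert 16: h=7, slot 7 empty => index 7.
Insert 834: h=1, slots 1,2 occupied => index 3.
Table: [., 141, 900, 834, 788, ., ., 16, ., ., .]

834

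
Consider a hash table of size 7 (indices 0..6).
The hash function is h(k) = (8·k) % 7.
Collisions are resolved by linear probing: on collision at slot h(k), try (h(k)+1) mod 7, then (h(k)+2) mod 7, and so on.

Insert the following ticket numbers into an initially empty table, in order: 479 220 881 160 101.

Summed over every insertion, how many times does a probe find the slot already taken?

479: h=3 → slot 3
220: h=3, probe 3,4 → slot 4
881: h=6 → slot 6
160: h=6, probe 6,0 → slot 0
101: h=3, probe 3,4,5 → slot 5
Table: [160, -, -, 479, 220, 101, 881]

4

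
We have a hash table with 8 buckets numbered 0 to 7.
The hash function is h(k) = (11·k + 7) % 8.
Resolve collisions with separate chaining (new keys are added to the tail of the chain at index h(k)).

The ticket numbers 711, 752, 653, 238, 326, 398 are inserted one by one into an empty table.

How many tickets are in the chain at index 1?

Insert 711: h=4, bucket 4 empty → new chain.
Insert 752: h=7, bucket 7 empty → new chain.
Insert 653: h=6, bucket 6 empty → new chain.
Insert 238: h=1, bucket 1 empty → new chain.
Insert 326: h=1, bucket 1 nonempty → append to chain.
Insert 398: h=1, bucket 1 nonempty → append to chain.
Final buckets:
0: .
1: 238 -> 326 -> 398
2: .
3: .
4: 711
5: .
6: 653
7: 752

3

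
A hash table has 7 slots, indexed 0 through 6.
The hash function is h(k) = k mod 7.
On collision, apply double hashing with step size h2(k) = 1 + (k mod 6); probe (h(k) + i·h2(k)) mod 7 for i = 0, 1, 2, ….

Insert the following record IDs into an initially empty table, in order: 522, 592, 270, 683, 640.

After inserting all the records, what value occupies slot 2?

592

522 hashes to 4; slot 4 is free → place at 4.
592 hashes to 4, h2=5; 4 taken → place at 2.
270 hashes to 4, h2=1; 4 taken → place at 5.
683 hashes to 4, h2=6; 4 taken → place at 3.
640 hashes to 3, h2=5; 3 taken → place at 1.
Table: [-, 640, 592, 683, 522, 270, -]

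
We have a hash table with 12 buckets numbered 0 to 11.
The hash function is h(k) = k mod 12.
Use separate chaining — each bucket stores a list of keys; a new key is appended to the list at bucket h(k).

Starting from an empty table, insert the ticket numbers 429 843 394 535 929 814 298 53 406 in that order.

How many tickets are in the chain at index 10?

4

Insert 429: h=9, bucket 9 empty → new chain.
Insert 843: h=3, bucket 3 empty → new chain.
Insert 394: h=10, bucket 10 empty → new chain.
Insert 535: h=7, bucket 7 empty → new chain.
Insert 929: h=5, bucket 5 empty → new chain.
Insert 814: h=10, bucket 10 nonempty → append to chain.
Insert 298: h=10, bucket 10 nonempty → append to chain.
Insert 53: h=5, bucket 5 nonempty → append to chain.
Insert 406: h=10, bucket 10 nonempty → append to chain.
Final buckets:
0: —
1: —
2: —
3: 843
4: —
5: 929 -> 53
6: —
7: 535
8: —
9: 429
10: 394 -> 814 -> 298 -> 406
11: —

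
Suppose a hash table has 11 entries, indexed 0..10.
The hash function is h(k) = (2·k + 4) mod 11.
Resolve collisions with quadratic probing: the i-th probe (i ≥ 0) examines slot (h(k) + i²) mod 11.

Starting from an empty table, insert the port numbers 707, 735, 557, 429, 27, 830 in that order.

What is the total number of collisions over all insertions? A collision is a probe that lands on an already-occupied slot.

707 hashes to 10; slot 10 is free → place at 10.
735 hashes to 0; slot 0 is free → place at 0.
557 hashes to 7; slot 7 is free → place at 7.
429 hashes to 4; slot 4 is free → place at 4.
27 hashes to 3; slot 3 is free → place at 3.
830 hashes to 3; 3,4,7 taken → place at 1.
Table: [735, 830, -, 27, 429, -, -, 557, -, -, 707]

3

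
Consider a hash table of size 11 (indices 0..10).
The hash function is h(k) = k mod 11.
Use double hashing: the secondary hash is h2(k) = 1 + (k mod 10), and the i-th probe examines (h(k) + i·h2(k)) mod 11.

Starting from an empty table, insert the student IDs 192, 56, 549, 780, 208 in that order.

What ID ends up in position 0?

192: h=5 => slot 5
56: h=1 => slot 1
549: h=10 => slot 10
780: h=10, h2=1, probe 10,0 => slot 0
208: h=10, h2=9, probe 10,8 => slot 8
Table: [780, 56, —, —, —, 192, —, —, 208, —, 549]

780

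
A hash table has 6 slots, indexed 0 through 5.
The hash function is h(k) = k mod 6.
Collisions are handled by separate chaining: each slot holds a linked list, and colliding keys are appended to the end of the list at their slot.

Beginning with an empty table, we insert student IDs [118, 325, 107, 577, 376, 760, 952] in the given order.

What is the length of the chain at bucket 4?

4

118 → bucket 4
325 → bucket 1
107 → bucket 5
577 → bucket 1 (collision)
376 → bucket 4 (collision)
760 → bucket 4 (collision)
952 → bucket 4 (collision)
Final buckets:
0: —
1: 325 -> 577
2: —
3: —
4: 118 -> 376 -> 760 -> 952
5: 107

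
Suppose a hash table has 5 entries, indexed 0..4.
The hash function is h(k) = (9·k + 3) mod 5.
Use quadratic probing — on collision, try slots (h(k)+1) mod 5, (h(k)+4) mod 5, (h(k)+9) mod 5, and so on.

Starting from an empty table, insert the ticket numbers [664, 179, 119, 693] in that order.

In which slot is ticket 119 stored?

3

664: h=4 -> slot 4
179: h=4, probe 4,0 -> slot 0
119: h=4, probe 4,0,3 -> slot 3
693: h=0, probe 0,1 -> slot 1
Table: [179, 693, _, 119, 664]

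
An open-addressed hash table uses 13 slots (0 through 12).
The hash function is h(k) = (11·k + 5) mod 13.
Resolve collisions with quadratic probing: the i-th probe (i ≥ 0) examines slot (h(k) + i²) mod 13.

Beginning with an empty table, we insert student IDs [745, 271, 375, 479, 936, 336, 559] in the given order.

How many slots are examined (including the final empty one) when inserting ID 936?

2

745: h=10 => slot 10
271: h=9 => slot 9
375: h=9, probe 9,10,0 => slot 0
479: h=9, probe 9,10,0,5 => slot 5
936: h=5, probe 5,6 => slot 6
336: h=9, probe 9,10,0,5,12 => slot 12
559: h=5, probe 5,6,9,1 => slot 1
Table: [375, 559, -, -, -, 479, 936, -, -, 271, 745, -, 336]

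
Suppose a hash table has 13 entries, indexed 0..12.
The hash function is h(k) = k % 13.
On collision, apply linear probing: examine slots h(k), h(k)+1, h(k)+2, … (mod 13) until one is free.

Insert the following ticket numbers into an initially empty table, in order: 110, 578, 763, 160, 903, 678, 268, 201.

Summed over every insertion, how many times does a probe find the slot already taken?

10

110 hashes to 6; slot 6 is free => place at 6.
578 hashes to 6; 6 taken => place at 7.
763 hashes to 9; slot 9 is free => place at 9.
160 hashes to 4; slot 4 is free => place at 4.
903 hashes to 6; 6,7 taken => place at 8.
678 hashes to 2; slot 2 is free => place at 2.
268 hashes to 8; 8,9 taken => place at 10.
201 hashes to 6; 6,7,8,9,10 taken => place at 11.
Table: [—, —, 678, —, 160, —, 110, 578, 903, 763, 268, 201, —]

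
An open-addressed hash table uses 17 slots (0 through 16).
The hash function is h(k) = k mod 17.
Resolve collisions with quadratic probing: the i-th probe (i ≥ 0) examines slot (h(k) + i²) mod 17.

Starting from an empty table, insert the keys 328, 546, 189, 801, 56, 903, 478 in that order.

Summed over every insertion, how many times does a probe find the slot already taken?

328: h=5 → slot 5
546: h=2 → slot 2
189: h=2, probe 2,3 → slot 3
801: h=2, probe 2,3,6 → slot 6
56: h=5, probe 5,6,9 → slot 9
903: h=2, probe 2,3,6,11 → slot 11
478: h=2, probe 2,3,6,11,1 → slot 1
Table: [—, 478, 546, 189, —, 328, 801, —, —, 56, —, 903, —, —, —, —, —]

12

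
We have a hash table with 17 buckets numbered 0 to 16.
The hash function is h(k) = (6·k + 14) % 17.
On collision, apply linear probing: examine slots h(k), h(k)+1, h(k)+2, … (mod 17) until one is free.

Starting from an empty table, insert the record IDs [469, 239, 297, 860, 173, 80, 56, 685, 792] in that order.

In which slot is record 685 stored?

469: h=6 -> slot 6
239: h=3 -> slot 3
297: h=11 -> slot 11
860: h=6, probe 6,7 -> slot 7
173: h=15 -> slot 15
80: h=1 -> slot 1
56: h=10 -> slot 10
685: h=10, probe 10,11,12 -> slot 12
792: h=6, probe 6,7,8 -> slot 8
Table: [-, 80, -, 239, -, -, 469, 860, 792, -, 56, 297, 685, -, -, 173, -]

12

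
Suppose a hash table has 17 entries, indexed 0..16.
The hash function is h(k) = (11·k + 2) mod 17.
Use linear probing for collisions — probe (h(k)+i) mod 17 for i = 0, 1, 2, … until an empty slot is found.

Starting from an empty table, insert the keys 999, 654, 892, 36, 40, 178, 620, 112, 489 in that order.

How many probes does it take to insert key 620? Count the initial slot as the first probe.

6

Insert 999: h=9, slot 9 empty -> index 9.
Insert 654: h=5, slot 5 empty -> index 5.
Insert 892: h=5, slot 5 occupied -> index 6.
Insert 36: h=7, slot 7 empty -> index 7.
Insert 40: h=0, slot 0 empty -> index 0.
Insert 178: h=5, slots 5,6,7 occupied -> index 8.
Insert 620: h=5, slots 5,6,7,8,9 occupied -> index 10.
Insert 112: h=10, slot 10 occupied -> index 11.
Insert 489: h=9, slots 9,10,11 occupied -> index 12.
Table: [40, ., ., ., ., 654, 892, 36, 178, 999, 620, 112, 489, ., ., ., .]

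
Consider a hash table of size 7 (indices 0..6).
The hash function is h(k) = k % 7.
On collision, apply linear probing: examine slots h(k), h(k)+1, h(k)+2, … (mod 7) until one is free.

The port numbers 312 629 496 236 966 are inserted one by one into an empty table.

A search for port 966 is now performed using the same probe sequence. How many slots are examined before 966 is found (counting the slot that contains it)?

2

312: h=4 → slot 4
629: h=6 → slot 6
496: h=6, probe 6,0 → slot 0
236: h=5 → slot 5
966: h=0, probe 0,1 → slot 1
Table: [496, 966, -, -, 312, 236, 629]
Lookup 966: h=0, probe 0,1 → found at 1.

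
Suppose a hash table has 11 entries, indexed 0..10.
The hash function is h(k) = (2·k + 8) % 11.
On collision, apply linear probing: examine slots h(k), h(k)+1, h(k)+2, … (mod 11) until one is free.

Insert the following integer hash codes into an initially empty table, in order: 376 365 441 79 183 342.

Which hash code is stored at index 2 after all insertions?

376 hashes to 1; slot 1 is free → place at 1.
365 hashes to 1; 1 taken → place at 2.
441 hashes to 10; slot 10 is free → place at 10.
79 hashes to 1; 1,2 taken → place at 3.
183 hashes to 0; slot 0 is free → place at 0.
342 hashes to 10; 10,0,1,2,3 taken → place at 4.
Table: [183, 376, 365, 79, 342, —, —, —, —, —, 441]

365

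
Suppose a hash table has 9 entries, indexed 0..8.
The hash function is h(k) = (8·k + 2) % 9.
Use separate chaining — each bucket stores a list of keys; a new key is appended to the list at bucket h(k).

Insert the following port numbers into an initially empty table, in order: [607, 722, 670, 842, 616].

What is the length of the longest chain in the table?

Insert 607: h=7, bucket 7 empty → new chain.
Insert 722: h=0, bucket 0 empty → new chain.
Insert 670: h=7, bucket 7 nonempty → append to chain.
Insert 842: h=6, bucket 6 empty → new chain.
Insert 616: h=7, bucket 7 nonempty → append to chain.
Final buckets:
0: 722
1: .
2: .
3: .
4: .
5: .
6: 842
7: 607 -> 670 -> 616
8: .

3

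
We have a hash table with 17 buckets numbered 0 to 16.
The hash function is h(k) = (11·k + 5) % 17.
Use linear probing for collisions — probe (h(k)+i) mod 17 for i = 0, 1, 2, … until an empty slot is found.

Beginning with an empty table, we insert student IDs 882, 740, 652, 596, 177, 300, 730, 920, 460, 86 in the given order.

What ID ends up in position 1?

882: h=0 -> slot 0
740: h=2 -> slot 2
652: h=3 -> slot 3
596: h=16 -> slot 16
177: h=14 -> slot 14
300: h=7 -> slot 7
730: h=11 -> slot 11
920: h=10 -> slot 10
460: h=16, probe 16,0,1 -> slot 1
86: h=16, probe 16,0,1,2,3,4 -> slot 4
Table: [882, 460, 740, 652, 86, ∅, ∅, 300, ∅, ∅, 920, 730, ∅, ∅, 177, ∅, 596]

460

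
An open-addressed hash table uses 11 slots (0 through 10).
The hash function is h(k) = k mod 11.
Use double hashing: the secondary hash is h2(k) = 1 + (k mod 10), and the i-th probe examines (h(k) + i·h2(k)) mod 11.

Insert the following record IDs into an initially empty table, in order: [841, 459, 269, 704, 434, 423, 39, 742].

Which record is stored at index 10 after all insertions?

434

841 hashes to 5; slot 5 is free → place at 5.
459 hashes to 8; slot 8 is free → place at 8.
269 hashes to 5, h2=10; 5 taken → place at 4.
704 hashes to 0; slot 0 is free → place at 0.
434 hashes to 5, h2=5; 5 taken → place at 10.
423 hashes to 5, h2=4; 5 taken → place at 9.
39 hashes to 6; slot 6 is free → place at 6.
742 hashes to 5, h2=3; 5,8,0 taken → place at 3.
Table: [704, _, _, 742, 269, 841, 39, _, 459, 423, 434]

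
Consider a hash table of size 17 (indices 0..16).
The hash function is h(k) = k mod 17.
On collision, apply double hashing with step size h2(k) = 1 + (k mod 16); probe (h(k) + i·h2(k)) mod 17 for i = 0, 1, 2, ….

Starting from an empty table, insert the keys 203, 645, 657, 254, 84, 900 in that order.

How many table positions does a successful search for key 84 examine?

2

203: h=16 -> slot 16
645: h=16, h2=6, probe 16,5 -> slot 5
657: h=11 -> slot 11
254: h=16, h2=15, probe 16,14 -> slot 14
84: h=16, h2=5, probe 16,4 -> slot 4
900: h=16, h2=5, probe 16,4,9 -> slot 9
Table: [—, —, —, —, 84, 645, —, —, —, 900, —, 657, —, —, 254, —, 203]
Lookup 84: h=16, h2=5, probe 16,4 → found at 4.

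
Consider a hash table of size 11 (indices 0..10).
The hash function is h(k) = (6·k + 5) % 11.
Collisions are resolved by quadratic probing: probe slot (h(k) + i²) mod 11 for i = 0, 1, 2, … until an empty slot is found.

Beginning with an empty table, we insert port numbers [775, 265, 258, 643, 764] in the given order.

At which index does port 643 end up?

6

775: h=2 → slot 2
265: h=0 → slot 0
258: h=2, probe 2,3 → slot 3
643: h=2, probe 2,3,6 → slot 6
764: h=2, probe 2,3,6,0,7 → slot 7
Table: [265, _, 775, 258, _, _, 643, 764, _, _, _]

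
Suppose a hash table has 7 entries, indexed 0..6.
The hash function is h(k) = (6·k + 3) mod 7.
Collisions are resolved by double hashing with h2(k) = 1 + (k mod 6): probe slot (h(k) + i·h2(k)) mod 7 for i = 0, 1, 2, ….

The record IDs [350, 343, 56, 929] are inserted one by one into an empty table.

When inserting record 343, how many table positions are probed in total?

2

Insert 350: h=3, slot 3 empty → index 3.
Insert 343: h=3, h2=2, slot 3 occupied → index 5.
Insert 56: h=3, h2=3, slot 3 occupied → index 6.
Insert 929: h=5, h2=6, slot 5 occupied → index 4.
Table: [-, -, -, 350, 929, 343, 56]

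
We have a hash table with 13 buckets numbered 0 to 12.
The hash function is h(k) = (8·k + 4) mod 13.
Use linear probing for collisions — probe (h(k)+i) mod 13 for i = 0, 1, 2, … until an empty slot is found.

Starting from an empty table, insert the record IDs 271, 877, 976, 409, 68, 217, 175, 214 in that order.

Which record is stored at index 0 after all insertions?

271 hashes to 1; slot 1 is free → place at 1.
877 hashes to 0; slot 0 is free → place at 0.
976 hashes to 12; slot 12 is free → place at 12.
409 hashes to 0; 0,1 taken → place at 2.
68 hashes to 2; 2 taken → place at 3.
217 hashes to 11; slot 11 is free → place at 11.
175 hashes to 0; 0,1,2,3 taken → place at 4.
214 hashes to 0; 0,1,2,3,4 taken → place at 5.
Table: [877, 271, 409, 68, 175, 214, ., ., ., ., ., 217, 976]

877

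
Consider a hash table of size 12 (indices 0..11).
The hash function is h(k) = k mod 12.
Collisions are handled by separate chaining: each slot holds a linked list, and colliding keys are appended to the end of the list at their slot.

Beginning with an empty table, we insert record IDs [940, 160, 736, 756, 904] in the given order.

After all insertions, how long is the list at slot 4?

940 → bucket 4
160 → bucket 4 (collision)
736 → bucket 4 (collision)
756 → bucket 0
904 → bucket 4 (collision)
Final buckets:
0: 756
1: ∅
2: ∅
3: ∅
4: 940 -> 160 -> 736 -> 904
5: ∅
6: ∅
7: ∅
8: ∅
9: ∅
10: ∅
11: ∅

4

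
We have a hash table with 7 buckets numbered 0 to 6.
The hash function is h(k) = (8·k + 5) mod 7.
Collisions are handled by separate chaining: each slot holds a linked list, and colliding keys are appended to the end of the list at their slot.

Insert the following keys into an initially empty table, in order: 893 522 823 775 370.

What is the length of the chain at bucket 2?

3

Insert 893: h=2, bucket 2 empty -> new chain.
Insert 522: h=2, bucket 2 nonempty -> append to chain.
Insert 823: h=2, bucket 2 nonempty -> append to chain.
Insert 775: h=3, bucket 3 empty -> new chain.
Insert 370: h=4, bucket 4 empty -> new chain.
Final buckets:
0: -
1: -
2: 893 -> 522 -> 823
3: 775
4: 370
5: -
6: -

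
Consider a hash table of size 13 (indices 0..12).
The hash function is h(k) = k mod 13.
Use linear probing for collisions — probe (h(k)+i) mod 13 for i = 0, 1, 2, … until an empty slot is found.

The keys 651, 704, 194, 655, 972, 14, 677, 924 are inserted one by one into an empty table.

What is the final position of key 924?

6

Insert 651: h=1, slot 1 empty => index 1.
Insert 704: h=2, slot 2 empty => index 2.
Insert 194: h=12, slot 12 empty => index 12.
Insert 655: h=5, slot 5 empty => index 5.
Insert 972: h=10, slot 10 empty => index 10.
Insert 14: h=1, slots 1,2 occupied => index 3.
Insert 677: h=1, slots 1,2,3 occupied => index 4.
Insert 924: h=1, slots 1,2,3,4,5 occupied => index 6.
Table: [∅, 651, 704, 14, 677, 655, 924, ∅, ∅, ∅, 972, ∅, 194]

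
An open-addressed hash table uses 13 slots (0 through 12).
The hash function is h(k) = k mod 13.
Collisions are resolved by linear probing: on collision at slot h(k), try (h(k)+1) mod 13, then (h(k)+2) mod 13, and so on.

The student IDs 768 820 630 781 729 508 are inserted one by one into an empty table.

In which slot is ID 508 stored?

5

768 hashes to 1; slot 1 is free → place at 1.
820 hashes to 1; 1 taken → place at 2.
630 hashes to 6; slot 6 is free → place at 6.
781 hashes to 1; 1,2 taken → place at 3.
729 hashes to 1; 1,2,3 taken → place at 4.
508 hashes to 1; 1,2,3,4 taken → place at 5.
Table: [∅, 768, 820, 781, 729, 508, 630, ∅, ∅, ∅, ∅, ∅, ∅]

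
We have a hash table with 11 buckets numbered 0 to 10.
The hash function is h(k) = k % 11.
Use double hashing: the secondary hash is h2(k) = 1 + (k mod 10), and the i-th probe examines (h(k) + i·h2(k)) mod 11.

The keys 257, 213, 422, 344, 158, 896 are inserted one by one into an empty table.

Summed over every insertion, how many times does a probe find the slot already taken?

257 hashes to 4; slot 4 is free -> place at 4.
213 hashes to 4, h2=4; 4 taken -> place at 8.
422 hashes to 4, h2=3; 4 taken -> place at 7.
344 hashes to 3; slot 3 is free -> place at 3.
158 hashes to 4, h2=9; 4 taken -> place at 2.
896 hashes to 5; slot 5 is free -> place at 5.
Table: [., ., 158, 344, 257, 896, ., 422, 213, ., .]

3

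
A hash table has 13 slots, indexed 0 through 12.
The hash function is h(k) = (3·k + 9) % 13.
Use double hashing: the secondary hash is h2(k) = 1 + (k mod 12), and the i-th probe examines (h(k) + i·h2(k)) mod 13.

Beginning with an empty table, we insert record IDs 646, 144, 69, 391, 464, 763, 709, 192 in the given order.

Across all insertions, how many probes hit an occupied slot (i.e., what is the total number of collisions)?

646 hashes to 10; slot 10 is free => place at 10.
144 hashes to 12; slot 12 is free => place at 12.
69 hashes to 8; slot 8 is free => place at 8.
391 hashes to 12, h2=8; 12 taken => place at 7.
464 hashes to 10, h2=9; 10 taken => place at 6.
763 hashes to 10, h2=8; 10 taken => place at 5.
709 hashes to 4; slot 4 is free => place at 4.
192 hashes to 0; slot 0 is free => place at 0.
Table: [192, ., ., ., 709, 763, 464, 391, 69, ., 646, ., 144]

3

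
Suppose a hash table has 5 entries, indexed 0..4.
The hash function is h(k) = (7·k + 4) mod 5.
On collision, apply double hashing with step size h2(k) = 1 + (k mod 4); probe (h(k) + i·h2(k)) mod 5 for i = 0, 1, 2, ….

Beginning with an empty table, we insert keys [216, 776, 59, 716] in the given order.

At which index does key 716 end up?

3

Insert 216: h=1, slot 1 empty -> index 1.
Insert 776: h=1, h2=1, slot 1 occupied -> index 2.
Insert 59: h=2, h2=4, slots 2,1 occupied -> index 0.
Insert 716: h=1, h2=1, slots 1,2 occupied -> index 3.
Table: [59, 216, 776, 716, _]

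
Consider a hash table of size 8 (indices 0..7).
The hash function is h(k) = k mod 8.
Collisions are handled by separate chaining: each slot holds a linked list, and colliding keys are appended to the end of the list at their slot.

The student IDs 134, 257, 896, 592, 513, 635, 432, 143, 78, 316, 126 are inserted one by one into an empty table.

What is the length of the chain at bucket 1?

2

Insert 134: h=6, bucket 6 empty -> new chain.
Insert 257: h=1, bucket 1 empty -> new chain.
Insert 896: h=0, bucket 0 empty -> new chain.
Insert 592: h=0, bucket 0 nonempty -> append to chain.
Insert 513: h=1, bucket 1 nonempty -> append to chain.
Insert 635: h=3, bucket 3 empty -> new chain.
Insert 432: h=0, bucket 0 nonempty -> append to chain.
Insert 143: h=7, bucket 7 empty -> new chain.
Insert 78: h=6, bucket 6 nonempty -> append to chain.
Insert 316: h=4, bucket 4 empty -> new chain.
Insert 126: h=6, bucket 6 nonempty -> append to chain.
Final buckets:
0: 896 -> 592 -> 432
1: 257 -> 513
2: _
3: 635
4: 316
5: _
6: 134 -> 78 -> 126
7: 143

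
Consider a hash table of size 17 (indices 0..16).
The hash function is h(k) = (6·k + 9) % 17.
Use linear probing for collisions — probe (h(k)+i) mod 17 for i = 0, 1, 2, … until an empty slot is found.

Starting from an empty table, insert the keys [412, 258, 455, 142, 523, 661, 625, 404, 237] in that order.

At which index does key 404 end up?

Insert 412: h=16, slot 16 empty -> index 16.
Insert 258: h=10, slot 10 empty -> index 10.
Insert 455: h=2, slot 2 empty -> index 2.
Insert 142: h=11, slot 11 empty -> index 11.
Insert 523: h=2, slot 2 occupied -> index 3.
Insert 661: h=14, slot 14 empty -> index 14.
Insert 625: h=2, slots 2,3 occupied -> index 4.
Insert 404: h=2, slots 2,3,4 occupied -> index 5.
Insert 237: h=3, slots 3,4,5 occupied -> index 6.
Table: [., ., 455, 523, 625, 404, 237, ., ., ., 258, 142, ., ., 661, ., 412]

5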